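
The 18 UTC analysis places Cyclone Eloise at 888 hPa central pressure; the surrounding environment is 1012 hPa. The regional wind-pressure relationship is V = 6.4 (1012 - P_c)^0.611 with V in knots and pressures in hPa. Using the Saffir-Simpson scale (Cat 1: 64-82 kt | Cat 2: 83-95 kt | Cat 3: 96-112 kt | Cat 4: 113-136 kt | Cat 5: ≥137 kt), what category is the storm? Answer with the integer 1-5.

ΔP = 1012 − 888 = 124 hPa.
V ≈ 6.4 × 124^0.611 = 6.4 × 19.01 ≈ 122 kt.
122 kt falls in the Category 4 band.

4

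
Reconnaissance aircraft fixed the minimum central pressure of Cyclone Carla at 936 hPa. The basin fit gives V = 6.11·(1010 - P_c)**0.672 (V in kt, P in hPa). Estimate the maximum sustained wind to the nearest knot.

110 kt

ΔP = 1010 − 936 = 74 hPa.
74^0.672 ≈ 18.035.
V ≈ 6.11 × 18.035 ≈ 110.2 kt.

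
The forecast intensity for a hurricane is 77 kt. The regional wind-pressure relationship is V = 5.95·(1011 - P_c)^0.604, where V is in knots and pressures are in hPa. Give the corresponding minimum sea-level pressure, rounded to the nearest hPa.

ΔP = (V / 5.95)^(1/0.604) = (77/5.95)^1.656.
77/5.95 = 12.941; 12.941^1.656 ≈ 69.35 hPa.
P_c = 1011 − 69.35 = 941.65 ≈ 942 hPa.

942 hPa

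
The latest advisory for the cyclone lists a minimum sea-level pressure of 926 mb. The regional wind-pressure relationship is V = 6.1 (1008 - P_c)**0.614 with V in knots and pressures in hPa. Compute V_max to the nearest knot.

ΔP = 1008 − 926 = 82 mb.
82^0.614 ≈ 14.965.
V ≈ 6.1 × 14.965 ≈ 91.3 kt.

91 kt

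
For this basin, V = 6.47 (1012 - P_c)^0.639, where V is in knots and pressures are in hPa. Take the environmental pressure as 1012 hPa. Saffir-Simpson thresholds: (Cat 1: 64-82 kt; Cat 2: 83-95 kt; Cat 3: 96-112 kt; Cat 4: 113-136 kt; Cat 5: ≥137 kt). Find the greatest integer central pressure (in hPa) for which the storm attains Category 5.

Category 5 begins at V = 137 kt.
Required ΔP = (137/6.47)^(1/0.639) = 21.175^1.565 ≈ 118.80 hPa.
P_c ≤ 1012 − 118.80 = 893.20, so the highest integer P_c is 893 hPa.

893 hPa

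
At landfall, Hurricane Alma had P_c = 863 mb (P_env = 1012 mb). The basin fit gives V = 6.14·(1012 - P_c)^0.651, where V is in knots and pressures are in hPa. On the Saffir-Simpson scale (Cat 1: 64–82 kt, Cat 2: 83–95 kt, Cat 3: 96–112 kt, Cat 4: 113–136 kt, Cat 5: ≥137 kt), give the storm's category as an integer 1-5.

ΔP = 1012 − 863 = 149 mb.
V ≈ 6.14 × 149^0.651 = 6.14 × 25.99 ≈ 160 kt.
160 kt falls in the Category 5 band.

5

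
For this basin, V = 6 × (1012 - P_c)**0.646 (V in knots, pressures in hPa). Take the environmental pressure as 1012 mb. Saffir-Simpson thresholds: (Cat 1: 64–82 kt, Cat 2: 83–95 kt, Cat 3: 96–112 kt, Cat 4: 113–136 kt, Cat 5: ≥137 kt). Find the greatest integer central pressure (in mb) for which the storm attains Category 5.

885 mb

Category 5 begins at V = 137 kt.
Required ΔP = (137/6)^(1/0.646) = 22.833^1.548 ≈ 126.78 mb.
P_c ≤ 1012 − 126.78 = 885.22, so the highest integer P_c is 885 mb.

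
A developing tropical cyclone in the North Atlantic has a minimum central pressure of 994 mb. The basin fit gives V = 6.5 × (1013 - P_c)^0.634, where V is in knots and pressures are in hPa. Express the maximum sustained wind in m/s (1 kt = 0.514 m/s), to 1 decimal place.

21.6 m/s

ΔP = 1013 − 994 = 19 mb.
V ≈ 6.5 × 19^0.634 = 6.5 × 6.467 ≈ 42.038 kt.
42.038 × 0.514 ≈ 21.61 m/s → 21.6 m/s.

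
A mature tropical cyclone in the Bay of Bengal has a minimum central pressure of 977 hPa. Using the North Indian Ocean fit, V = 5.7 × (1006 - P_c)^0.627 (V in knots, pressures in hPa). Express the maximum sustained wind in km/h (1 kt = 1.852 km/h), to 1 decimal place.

ΔP = 1006 − 977 = 29 hPa.
V ≈ 5.7 × 29^0.627 = 5.7 × 8.259 ≈ 47.076 kt.
47.076 × 1.852 ≈ 87.18 km/h → 87.2 km/h.

87.2 km/h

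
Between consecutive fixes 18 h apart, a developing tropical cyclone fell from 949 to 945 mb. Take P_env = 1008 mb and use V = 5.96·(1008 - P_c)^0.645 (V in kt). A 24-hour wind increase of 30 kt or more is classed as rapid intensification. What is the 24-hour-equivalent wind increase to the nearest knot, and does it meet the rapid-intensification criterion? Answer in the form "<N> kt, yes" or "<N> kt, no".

5 kt, no

V₁: ΔP = 59, V ≈ 5.96 × 59^0.645 ≈ 82.69 kt.
V₂: ΔP = 63, V ≈ 5.96 × 63^0.645 ≈ 86.26 kt.
ΔV over 18 h = 3.57 kt → 24 h equivalent = 3.57 × 24/18 ≈ 4.76 kt.
5 kt < 30 kt ⇒ not rapid intensification.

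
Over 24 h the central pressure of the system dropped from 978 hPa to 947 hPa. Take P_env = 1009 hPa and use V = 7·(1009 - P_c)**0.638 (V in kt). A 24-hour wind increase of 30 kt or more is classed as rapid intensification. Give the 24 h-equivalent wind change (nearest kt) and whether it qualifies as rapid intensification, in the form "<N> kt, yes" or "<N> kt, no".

35 kt, yes

V₁: ΔP = 31, V ≈ 7 × 31^0.638 ≈ 62.60 kt.
V₂: ΔP = 62, V ≈ 7 × 62^0.638 ≈ 97.42 kt.
ΔV over 24 h = 34.82 kt → 24 h equivalent = 34.82 × 24/24 ≈ 34.82 kt.
35 kt ≥ 30 kt ⇒ rapid intensification.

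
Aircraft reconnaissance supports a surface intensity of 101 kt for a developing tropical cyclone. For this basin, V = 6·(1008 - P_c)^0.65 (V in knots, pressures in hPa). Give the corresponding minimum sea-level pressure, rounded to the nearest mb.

ΔP = (V / 6)^(1/0.65) = (101/6)^1.538.
101/6 = 16.833; 16.833^1.538 ≈ 76.99 mb.
P_c = 1008 − 76.99 = 931.01 ≈ 931 mb.

931 mb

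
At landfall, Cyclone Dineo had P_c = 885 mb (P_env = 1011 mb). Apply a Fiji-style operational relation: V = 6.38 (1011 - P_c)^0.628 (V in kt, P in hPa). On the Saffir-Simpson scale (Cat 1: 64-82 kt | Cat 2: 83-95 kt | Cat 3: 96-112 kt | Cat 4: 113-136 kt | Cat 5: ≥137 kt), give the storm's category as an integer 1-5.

4

ΔP = 1011 − 885 = 126 mb.
V ≈ 6.38 × 126^0.628 = 6.38 × 20.85 ≈ 133 kt.
133 kt falls in the Category 4 band.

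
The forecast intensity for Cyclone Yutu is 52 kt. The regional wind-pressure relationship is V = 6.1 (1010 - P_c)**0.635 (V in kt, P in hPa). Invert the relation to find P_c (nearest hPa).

ΔP = (V / 6.1)^(1/0.635) = (52/6.1)^1.575.
52/6.1 = 8.525; 8.525^1.575 ≈ 29.22 hPa.
P_c = 1010 − 29.22 = 980.78 ≈ 981 hPa.

981 hPa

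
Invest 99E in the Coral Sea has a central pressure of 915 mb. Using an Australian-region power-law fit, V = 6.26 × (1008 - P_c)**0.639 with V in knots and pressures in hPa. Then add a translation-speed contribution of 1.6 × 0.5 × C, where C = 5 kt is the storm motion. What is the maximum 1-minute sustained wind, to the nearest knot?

ΔP = 1008 − 915 = 93 mb.
93^0.639 ≈ 18.108.
V ≈ 6.26 × 18.108 ≈ 113.4 kt.
Translation term: 1.6 × 0.5 × 5 = 4 kt.
Corrected V ≈ 117.4 kt → 117 kt.

117 kt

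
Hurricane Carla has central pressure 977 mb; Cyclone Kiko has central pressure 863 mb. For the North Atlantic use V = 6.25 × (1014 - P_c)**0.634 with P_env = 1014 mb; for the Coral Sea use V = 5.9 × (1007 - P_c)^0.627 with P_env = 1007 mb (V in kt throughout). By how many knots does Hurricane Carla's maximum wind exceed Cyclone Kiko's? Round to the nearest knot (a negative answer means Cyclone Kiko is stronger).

Hurricane Carla: ΔP = 37; V ≈ 6.25 × 37^0.634 ≈ 61.68 kt.
Cyclone Kiko: ΔP = 144; V ≈ 5.9 × 144^0.627 ≈ 133.09 kt.
Difference ≈ 61.68 − 133.09 = -71.41 → -71 kt.

-71 kt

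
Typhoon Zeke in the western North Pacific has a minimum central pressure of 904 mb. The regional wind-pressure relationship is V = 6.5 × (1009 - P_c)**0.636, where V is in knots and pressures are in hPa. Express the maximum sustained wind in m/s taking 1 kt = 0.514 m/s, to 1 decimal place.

ΔP = 1009 − 904 = 105 mb.
V ≈ 6.5 × 105^0.636 = 6.5 × 19.296 ≈ 125.427 kt.
125.427 × 0.514 ≈ 64.47 m/s → 64.5 m/s.

64.5 m/s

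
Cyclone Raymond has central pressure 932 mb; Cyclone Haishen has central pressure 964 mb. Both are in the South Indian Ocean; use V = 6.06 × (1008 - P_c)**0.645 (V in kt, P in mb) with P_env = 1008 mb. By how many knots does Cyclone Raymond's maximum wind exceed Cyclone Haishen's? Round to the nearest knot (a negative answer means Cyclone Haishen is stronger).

29 kt

Cyclone Raymond: ΔP = 76; V ≈ 6.06 × 76^0.645 ≈ 98.99 kt.
Cyclone Haishen: ΔP = 44; V ≈ 6.06 × 44^0.645 ≈ 69.58 kt.
Difference ≈ 98.99 − 69.58 = 29.41 → 29 kt.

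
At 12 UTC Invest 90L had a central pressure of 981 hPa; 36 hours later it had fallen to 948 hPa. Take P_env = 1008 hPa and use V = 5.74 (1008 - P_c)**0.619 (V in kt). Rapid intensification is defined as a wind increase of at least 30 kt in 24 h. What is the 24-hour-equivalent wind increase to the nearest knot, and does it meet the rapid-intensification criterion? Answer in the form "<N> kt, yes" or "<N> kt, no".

19 kt, no

V₁: ΔP = 27, V ≈ 5.74 × 27^0.619 ≈ 44.15 kt.
V₂: ΔP = 60, V ≈ 5.74 × 60^0.619 ≈ 72.37 kt.
ΔV over 36 h = 28.22 kt → 24 h equivalent = 28.22 × 24/36 ≈ 18.81 kt.
19 kt < 30 kt ⇒ not rapid intensification.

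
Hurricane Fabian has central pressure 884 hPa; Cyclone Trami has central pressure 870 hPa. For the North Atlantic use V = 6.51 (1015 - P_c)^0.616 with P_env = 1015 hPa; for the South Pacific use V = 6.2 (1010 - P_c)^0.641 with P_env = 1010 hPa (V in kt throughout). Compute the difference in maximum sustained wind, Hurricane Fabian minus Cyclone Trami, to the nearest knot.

Hurricane Fabian: ΔP = 131; V ≈ 6.51 × 131^0.616 ≈ 131.17 kt.
Cyclone Trami: ΔP = 140; V ≈ 6.2 × 140^0.641 ≈ 147.25 kt.
Difference ≈ 131.17 − 147.25 = -16.08 → -16 kt.

-16 kt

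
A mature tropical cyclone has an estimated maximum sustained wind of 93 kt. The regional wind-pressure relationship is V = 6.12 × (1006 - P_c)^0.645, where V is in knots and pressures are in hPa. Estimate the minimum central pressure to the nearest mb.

938 mb

ΔP = (V / 6.12)^(1/0.645) = (93/6.12)^1.550.
93/6.12 = 15.196; 15.196^1.550 ≈ 67.94 mb.
P_c = 1006 − 67.94 = 938.06 ≈ 938 mb.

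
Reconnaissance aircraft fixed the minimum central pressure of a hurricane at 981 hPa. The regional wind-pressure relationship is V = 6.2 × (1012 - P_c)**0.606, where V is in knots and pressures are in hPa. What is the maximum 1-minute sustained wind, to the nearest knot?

50 kt

ΔP = 1012 − 981 = 31 hPa.
31^0.606 ≈ 8.012.
V ≈ 6.2 × 8.012 ≈ 49.7 kt.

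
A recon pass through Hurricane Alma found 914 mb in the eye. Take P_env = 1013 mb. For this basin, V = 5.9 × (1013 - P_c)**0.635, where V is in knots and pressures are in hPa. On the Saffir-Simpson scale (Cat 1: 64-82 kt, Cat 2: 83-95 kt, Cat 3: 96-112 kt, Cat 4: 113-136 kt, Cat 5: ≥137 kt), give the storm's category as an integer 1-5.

3

ΔP = 1013 − 914 = 99 mb.
V ≈ 5.9 × 99^0.635 = 5.9 × 18.50 ≈ 109 kt.
109 kt falls in the Category 3 band.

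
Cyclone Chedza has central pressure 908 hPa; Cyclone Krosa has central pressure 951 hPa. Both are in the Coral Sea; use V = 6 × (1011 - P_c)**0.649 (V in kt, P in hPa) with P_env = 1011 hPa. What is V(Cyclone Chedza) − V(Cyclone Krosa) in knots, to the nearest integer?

Cyclone Chedza: ΔP = 103; V ≈ 6 × 103^0.649 ≈ 121.47 kt.
Cyclone Krosa: ΔP = 60; V ≈ 6 × 60^0.649 ≈ 85.54 kt.
Difference ≈ 121.47 − 85.54 = 35.93 → 36 kt.

36 kt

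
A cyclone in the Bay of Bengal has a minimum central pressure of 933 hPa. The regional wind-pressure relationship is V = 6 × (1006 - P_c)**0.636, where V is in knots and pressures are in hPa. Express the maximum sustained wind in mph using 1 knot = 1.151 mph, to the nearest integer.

106 mph

ΔP = 1006 − 933 = 73 hPa.
V ≈ 6 × 73^0.636 = 6 × 15.313 ≈ 91.881 kt.
91.881 × 1.151 ≈ 105.75 mph → 106 mph.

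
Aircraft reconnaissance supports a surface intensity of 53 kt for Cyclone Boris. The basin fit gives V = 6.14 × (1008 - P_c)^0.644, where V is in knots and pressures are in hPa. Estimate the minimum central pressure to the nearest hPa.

980 hPa

ΔP = (V / 6.14)^(1/0.644) = (53/6.14)^1.553.
53/6.14 = 8.632; 8.632^1.553 ≈ 28.42 hPa.
P_c = 1008 − 28.42 = 979.58 ≈ 980 hPa.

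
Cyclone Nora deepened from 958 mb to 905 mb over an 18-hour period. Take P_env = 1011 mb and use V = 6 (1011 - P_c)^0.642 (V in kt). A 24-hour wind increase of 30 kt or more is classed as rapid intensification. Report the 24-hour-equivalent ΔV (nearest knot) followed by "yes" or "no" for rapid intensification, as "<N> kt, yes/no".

57 kt, yes

V₁: ΔP = 53, V ≈ 6 × 53^0.642 ≈ 76.76 kt.
V₂: ΔP = 106, V ≈ 6 × 106^0.642 ≈ 119.78 kt.
ΔV over 18 h = 43.02 kt → 24 h equivalent = 43.02 × 24/18 ≈ 57.36 kt.
57 kt ≥ 30 kt ⇒ rapid intensification.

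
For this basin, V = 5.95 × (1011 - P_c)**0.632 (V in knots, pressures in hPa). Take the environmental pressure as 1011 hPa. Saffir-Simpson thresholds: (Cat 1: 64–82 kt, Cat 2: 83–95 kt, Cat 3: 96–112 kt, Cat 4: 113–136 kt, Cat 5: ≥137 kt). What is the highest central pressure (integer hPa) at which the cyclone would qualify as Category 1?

Category 1 begins at V = 64 kt.
Required ΔP = (64/5.95)^(1/0.632) = 10.756^1.582 ≈ 42.89 hPa.
P_c ≤ 1011 − 42.89 = 968.11, so the highest integer P_c is 968 hPa.

968 hPa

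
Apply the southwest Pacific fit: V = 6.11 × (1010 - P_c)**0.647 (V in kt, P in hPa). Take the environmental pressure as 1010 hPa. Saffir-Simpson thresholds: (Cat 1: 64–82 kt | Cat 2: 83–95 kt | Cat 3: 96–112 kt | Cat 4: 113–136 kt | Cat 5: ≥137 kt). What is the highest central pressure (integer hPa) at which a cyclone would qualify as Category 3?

939 hPa

Category 3 begins at V = 96 kt.
Required ΔP = (96/6.11)^(1/0.647) = 15.712^1.546 ≈ 70.61 hPa.
P_c ≤ 1010 − 70.61 = 939.39, so the highest integer P_c is 939 hPa.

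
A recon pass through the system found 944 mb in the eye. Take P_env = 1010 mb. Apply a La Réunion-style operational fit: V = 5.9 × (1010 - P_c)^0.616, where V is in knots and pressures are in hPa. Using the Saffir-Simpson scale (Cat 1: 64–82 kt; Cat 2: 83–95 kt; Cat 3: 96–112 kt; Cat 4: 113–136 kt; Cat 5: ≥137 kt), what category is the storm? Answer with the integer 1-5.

ΔP = 1010 − 944 = 66 mb.
V ≈ 5.9 × 66^0.616 = 5.9 × 13.21 ≈ 78 kt.
78 kt falls in the Category 1 band.

1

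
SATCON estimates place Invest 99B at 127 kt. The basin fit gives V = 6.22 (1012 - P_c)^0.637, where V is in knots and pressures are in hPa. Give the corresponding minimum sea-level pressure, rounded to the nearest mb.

ΔP = (V / 6.22)^(1/0.637) = (127/6.22)^1.570.
127/6.22 = 20.418; 20.418^1.570 ≈ 113.90 mb.
P_c = 1012 − 113.90 = 898.10 ≈ 898 mb.

898 mb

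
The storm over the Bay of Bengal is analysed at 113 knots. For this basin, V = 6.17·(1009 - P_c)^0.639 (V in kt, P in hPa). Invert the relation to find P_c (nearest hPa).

ΔP = (V / 6.17)^(1/0.639) = (113/6.17)^1.565.
113/6.17 = 18.314; 18.314^1.565 ≈ 94.67 hPa.
P_c = 1009 − 94.67 = 914.33 ≈ 914 hPa.

914 hPa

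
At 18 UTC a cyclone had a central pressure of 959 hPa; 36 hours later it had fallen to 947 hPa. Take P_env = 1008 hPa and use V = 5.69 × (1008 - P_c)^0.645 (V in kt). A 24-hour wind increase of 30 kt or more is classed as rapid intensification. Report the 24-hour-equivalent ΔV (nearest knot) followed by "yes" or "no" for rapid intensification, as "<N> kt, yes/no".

V₁: ΔP = 49, V ≈ 5.69 × 49^0.645 ≈ 70.03 kt.
V₂: ΔP = 61, V ≈ 5.69 × 61^0.645 ≈ 80.66 kt.
ΔV over 36 h = 10.63 kt → 24 h equivalent = 10.63 × 24/36 ≈ 7.09 kt.
7 kt < 30 kt ⇒ not rapid intensification.

7 kt, no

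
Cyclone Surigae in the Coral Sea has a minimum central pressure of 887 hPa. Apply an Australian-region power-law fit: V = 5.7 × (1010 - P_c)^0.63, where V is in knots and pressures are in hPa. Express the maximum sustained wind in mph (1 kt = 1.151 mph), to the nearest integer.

136 mph

ΔP = 1010 − 887 = 123 hPa.
V ≈ 5.7 × 123^0.63 = 5.7 × 20.732 ≈ 118.172 kt.
118.172 × 1.151 ≈ 136.02 mph → 136 mph.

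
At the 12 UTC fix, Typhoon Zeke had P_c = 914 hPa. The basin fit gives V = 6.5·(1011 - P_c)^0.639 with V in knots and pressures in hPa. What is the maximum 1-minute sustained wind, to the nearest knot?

ΔP = 1011 − 914 = 97 hPa.
97^0.639 ≈ 18.601.
V ≈ 6.5 × 18.601 ≈ 120.9 kt.

121 kt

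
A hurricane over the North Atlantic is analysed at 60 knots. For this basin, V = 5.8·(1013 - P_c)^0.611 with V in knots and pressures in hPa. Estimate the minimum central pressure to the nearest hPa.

967 hPa

ΔP = (V / 5.8)^(1/0.611) = (60/5.8)^1.637.
60/5.8 = 10.345; 10.345^1.637 ≈ 45.79 hPa.
P_c = 1013 − 45.79 = 967.21 ≈ 967 hPa.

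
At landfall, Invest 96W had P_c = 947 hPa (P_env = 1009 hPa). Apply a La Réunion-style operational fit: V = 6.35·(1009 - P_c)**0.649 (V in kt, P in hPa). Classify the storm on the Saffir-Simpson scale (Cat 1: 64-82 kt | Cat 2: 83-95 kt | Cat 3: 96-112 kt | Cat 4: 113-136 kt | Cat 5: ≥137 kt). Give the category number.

2

ΔP = 1009 − 947 = 62 hPa.
V ≈ 6.35 × 62^0.649 = 6.35 × 14.56 ≈ 92 kt.
92 kt falls in the Category 2 band.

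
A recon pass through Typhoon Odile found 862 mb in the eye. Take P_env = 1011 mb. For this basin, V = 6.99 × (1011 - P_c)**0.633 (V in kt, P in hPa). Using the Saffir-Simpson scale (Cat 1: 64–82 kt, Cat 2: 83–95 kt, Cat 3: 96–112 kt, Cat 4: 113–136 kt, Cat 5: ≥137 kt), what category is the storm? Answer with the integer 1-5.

5

ΔP = 1011 − 862 = 149 mb.
V ≈ 6.99 × 149^0.633 = 6.99 × 23.75 ≈ 166 kt.
166 kt falls in the Category 5 band.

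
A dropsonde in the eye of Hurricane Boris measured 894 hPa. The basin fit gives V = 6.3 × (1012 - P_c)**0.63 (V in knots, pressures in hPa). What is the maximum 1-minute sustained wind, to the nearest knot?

ΔP = 1012 − 894 = 118 hPa.
118^0.63 ≈ 20.197.
V ≈ 6.3 × 20.197 ≈ 127.2 kt.

127 kt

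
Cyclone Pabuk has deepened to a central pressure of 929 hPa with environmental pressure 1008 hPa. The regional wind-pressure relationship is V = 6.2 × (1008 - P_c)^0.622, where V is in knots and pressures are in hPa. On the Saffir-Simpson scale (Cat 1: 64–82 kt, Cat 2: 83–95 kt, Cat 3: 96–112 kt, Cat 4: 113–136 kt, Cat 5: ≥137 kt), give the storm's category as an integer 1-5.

ΔP = 1008 − 929 = 79 hPa.
V ≈ 6.2 × 79^0.622 = 6.2 × 15.15 ≈ 94 kt.
94 kt falls in the Category 2 band.

2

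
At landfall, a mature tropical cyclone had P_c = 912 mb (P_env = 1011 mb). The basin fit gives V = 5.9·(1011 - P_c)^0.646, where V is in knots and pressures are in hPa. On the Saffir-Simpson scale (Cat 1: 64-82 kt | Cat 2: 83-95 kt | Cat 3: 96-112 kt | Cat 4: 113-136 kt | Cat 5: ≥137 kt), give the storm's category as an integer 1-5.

4

ΔP = 1011 − 912 = 99 mb.
V ≈ 5.9 × 99^0.646 = 5.9 × 19.46 ≈ 115 kt.
115 kt falls in the Category 4 band.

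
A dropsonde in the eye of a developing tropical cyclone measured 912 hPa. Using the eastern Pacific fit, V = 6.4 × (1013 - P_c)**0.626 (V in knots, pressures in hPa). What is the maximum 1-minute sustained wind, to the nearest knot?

ΔP = 1013 − 912 = 101 hPa.
101^0.626 ≈ 17.977.
V ≈ 6.4 × 17.977 ≈ 115.0 kt.

115 kt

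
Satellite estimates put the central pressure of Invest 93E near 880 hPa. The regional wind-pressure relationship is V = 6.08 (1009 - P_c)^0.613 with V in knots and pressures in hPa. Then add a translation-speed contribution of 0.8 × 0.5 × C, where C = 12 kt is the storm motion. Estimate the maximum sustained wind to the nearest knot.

ΔP = 1009 − 880 = 129 hPa.
129^0.613 ≈ 19.669.
V ≈ 6.08 × 19.669 ≈ 119.6 kt.
Translation term: 0.8 × 0.5 × 12 = 4.8 kt.
Corrected V ≈ 124.4 kt → 124 kt.

124 kt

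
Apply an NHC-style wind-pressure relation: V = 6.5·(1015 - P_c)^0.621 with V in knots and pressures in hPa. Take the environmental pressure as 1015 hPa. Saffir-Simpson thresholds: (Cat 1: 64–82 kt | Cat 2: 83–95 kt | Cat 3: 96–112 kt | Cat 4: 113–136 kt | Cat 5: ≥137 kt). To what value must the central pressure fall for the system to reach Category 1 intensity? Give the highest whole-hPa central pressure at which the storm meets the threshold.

975 hPa

Category 1 begins at V = 64 kt.
Required ΔP = (64/6.5)^(1/0.621) = 9.846^1.610 ≈ 39.76 hPa.
P_c ≤ 1015 − 39.76 = 975.24, so the highest integer P_c is 975 hPa.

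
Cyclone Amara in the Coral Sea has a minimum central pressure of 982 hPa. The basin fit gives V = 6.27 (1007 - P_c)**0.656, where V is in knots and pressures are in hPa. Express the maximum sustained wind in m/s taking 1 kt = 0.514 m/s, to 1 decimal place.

26.6 m/s

ΔP = 1007 − 982 = 25 hPa.
V ≈ 6.27 × 25^0.656 = 6.27 × 8.261 ≈ 51.798 kt.
51.798 × 0.514 ≈ 26.62 m/s → 26.6 m/s.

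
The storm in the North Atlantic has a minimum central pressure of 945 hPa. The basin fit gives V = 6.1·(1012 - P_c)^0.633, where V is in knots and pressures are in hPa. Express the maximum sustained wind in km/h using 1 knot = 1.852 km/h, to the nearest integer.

162 km/h

ΔP = 1012 − 945 = 67 hPa.
V ≈ 6.1 × 67^0.633 = 6.1 × 14.319 ≈ 87.344 kt.
87.344 × 1.852 ≈ 161.76 km/h → 162 km/h.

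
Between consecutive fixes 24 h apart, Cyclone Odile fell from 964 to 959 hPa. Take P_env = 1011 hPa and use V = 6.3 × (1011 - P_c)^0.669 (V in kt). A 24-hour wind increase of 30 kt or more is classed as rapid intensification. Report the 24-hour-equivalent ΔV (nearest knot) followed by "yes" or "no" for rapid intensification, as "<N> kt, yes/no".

V₁: ΔP = 47, V ≈ 6.3 × 47^0.669 ≈ 82.79 kt.
V₂: ΔP = 52, V ≈ 6.3 × 52^0.669 ≈ 88.58 kt.
ΔV over 24 h = 5.79 kt → 24 h equivalent = 5.79 × 24/24 ≈ 5.79 kt.
6 kt < 30 kt ⇒ not rapid intensification.

6 kt, no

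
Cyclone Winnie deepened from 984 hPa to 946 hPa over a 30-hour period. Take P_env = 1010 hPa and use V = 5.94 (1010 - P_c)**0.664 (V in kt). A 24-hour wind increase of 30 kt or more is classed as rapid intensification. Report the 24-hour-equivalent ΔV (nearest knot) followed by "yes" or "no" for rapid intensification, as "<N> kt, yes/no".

V₁: ΔP = 26, V ≈ 5.94 × 26^0.664 ≈ 51.68 kt.
V₂: ΔP = 64, V ≈ 5.94 × 64^0.664 ≈ 93.99 kt.
ΔV over 30 h = 42.31 kt → 24 h equivalent = 42.31 × 24/30 ≈ 33.85 kt.
34 kt ≥ 30 kt ⇒ rapid intensification.

34 kt, yes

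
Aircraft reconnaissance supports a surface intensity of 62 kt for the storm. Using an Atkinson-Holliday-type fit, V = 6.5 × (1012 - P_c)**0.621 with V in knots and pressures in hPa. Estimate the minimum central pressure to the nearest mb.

ΔP = (V / 6.5)^(1/0.621) = (62/6.5)^1.610.
62/6.5 = 9.538; 9.538^1.610 ≈ 37.78 mb.
P_c = 1012 − 37.78 = 974.22 ≈ 974 mb.

974 mb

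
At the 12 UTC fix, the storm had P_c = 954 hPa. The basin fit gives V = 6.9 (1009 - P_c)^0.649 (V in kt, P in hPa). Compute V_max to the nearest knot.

ΔP = 1009 − 954 = 55 hPa.
55^0.649 ≈ 13.474.
V ≈ 6.9 × 13.474 ≈ 93.0 kt.

93 kt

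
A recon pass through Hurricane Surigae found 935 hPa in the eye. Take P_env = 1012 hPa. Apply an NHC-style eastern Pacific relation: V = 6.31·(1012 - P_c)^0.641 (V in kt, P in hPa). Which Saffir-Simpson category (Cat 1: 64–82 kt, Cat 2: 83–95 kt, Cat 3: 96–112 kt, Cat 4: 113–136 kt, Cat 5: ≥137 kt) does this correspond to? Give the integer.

3

ΔP = 1012 − 935 = 77 hPa.
V ≈ 6.31 × 77^0.641 = 6.31 × 16.19 ≈ 102 kt.
102 kt falls in the Category 3 band.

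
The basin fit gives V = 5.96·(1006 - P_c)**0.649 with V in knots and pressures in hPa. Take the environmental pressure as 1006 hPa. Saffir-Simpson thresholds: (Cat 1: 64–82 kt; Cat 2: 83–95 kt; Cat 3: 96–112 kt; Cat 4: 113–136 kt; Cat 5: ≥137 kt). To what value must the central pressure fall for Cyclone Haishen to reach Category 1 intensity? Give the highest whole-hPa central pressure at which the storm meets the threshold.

967 hPa

Category 1 begins at V = 64 kt.
Required ΔP = (64/5.96)^(1/0.649) = 10.738^1.541 ≈ 38.77 hPa.
P_c ≤ 1006 − 38.77 = 967.23, so the highest integer P_c is 967 hPa.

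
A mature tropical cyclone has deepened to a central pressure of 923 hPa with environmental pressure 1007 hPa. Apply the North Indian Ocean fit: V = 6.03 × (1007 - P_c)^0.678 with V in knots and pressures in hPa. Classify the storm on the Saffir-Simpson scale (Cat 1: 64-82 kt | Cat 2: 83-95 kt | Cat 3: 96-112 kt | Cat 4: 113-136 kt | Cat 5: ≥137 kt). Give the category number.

4

ΔP = 1007 − 923 = 84 hPa.
V ≈ 6.03 × 84^0.678 = 6.03 × 20.17 ≈ 122 kt.
122 kt falls in the Category 4 band.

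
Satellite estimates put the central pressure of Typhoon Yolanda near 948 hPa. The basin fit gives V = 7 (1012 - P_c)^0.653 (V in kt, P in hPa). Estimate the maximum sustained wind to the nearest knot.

106 kt

ΔP = 1012 − 948 = 64 hPa.
64^0.653 ≈ 15.116.
V ≈ 7 × 15.116 ≈ 105.8 kt.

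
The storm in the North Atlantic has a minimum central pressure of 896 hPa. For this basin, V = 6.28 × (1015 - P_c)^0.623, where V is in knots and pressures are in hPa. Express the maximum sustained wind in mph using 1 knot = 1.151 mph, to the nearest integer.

142 mph

ΔP = 1015 − 896 = 119 hPa.
V ≈ 6.28 × 119^0.623 = 6.28 × 19.637 ≈ 123.318 kt.
123.318 × 1.151 ≈ 141.94 mph → 142 mph.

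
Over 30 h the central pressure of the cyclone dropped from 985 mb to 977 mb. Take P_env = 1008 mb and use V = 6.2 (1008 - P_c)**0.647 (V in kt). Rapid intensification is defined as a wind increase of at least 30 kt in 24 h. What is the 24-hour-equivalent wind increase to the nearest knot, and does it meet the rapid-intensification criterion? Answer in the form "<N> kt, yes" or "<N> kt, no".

8 kt, no

V₁: ΔP = 23, V ≈ 6.2 × 23^0.647 ≈ 47.14 kt.
V₂: ΔP = 31, V ≈ 6.2 × 31^0.647 ≈ 57.19 kt.
ΔV over 30 h = 10.05 kt → 24 h equivalent = 10.05 × 24/30 ≈ 8.04 kt.
8 kt < 30 kt ⇒ not rapid intensification.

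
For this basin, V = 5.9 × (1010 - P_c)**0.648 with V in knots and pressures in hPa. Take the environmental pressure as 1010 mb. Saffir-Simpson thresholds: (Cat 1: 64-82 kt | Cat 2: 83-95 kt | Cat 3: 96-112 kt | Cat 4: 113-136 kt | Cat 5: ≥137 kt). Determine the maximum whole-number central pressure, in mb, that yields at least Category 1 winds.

Category 1 begins at V = 64 kt.
Required ΔP = (64/5.9)^(1/0.648) = 10.847^1.543 ≈ 39.60 mb.
P_c ≤ 1010 − 39.60 = 970.40, so the highest integer P_c is 970 mb.

970 mb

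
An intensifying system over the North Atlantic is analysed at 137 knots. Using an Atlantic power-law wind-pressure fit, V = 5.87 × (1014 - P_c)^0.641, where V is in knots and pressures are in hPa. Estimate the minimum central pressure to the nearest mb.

ΔP = (V / 5.87)^(1/0.641) = (137/5.87)^1.560.
137/5.87 = 23.339; 23.339^1.560 ≈ 136.24 mb.
P_c = 1014 − 136.24 = 877.76 ≈ 878 mb.

878 mb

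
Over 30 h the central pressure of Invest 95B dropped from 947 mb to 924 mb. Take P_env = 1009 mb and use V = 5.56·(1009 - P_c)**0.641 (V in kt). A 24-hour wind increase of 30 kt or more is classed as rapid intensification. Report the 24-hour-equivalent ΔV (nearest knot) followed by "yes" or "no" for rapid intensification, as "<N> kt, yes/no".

V₁: ΔP = 62, V ≈ 5.56 × 62^0.641 ≈ 78.34 kt.
V₂: ΔP = 85, V ≈ 5.56 × 85^0.641 ≈ 95.90 kt.
ΔV over 30 h = 17.56 kt → 24 h equivalent = 17.56 × 24/30 ≈ 14.05 kt.
14 kt < 30 kt ⇒ not rapid intensification.

14 kt, no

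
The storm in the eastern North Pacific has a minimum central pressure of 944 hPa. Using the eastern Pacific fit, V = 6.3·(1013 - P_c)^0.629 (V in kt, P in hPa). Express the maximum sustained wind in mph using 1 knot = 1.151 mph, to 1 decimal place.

104.0 mph

ΔP = 1013 − 944 = 69 hPa.
V ≈ 6.3 × 69^0.629 = 6.3 × 14.343 ≈ 90.360 kt.
90.360 × 1.151 ≈ 104.00 mph → 104.0 mph.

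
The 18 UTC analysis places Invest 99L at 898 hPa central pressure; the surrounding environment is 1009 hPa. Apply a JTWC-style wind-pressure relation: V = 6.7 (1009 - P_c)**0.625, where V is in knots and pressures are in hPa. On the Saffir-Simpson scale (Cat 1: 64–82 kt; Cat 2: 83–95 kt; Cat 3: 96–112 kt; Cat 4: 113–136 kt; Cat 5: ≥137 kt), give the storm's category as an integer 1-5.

ΔP = 1009 − 898 = 111 hPa.
V ≈ 6.7 × 111^0.625 = 6.7 × 18.98 ≈ 127 kt.
127 kt falls in the Category 4 band.

4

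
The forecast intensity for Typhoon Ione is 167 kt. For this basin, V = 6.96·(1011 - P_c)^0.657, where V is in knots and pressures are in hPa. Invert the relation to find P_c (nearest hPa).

ΔP = (V / 6.96)^(1/0.657) = (167/6.96)^1.522.
167/6.96 = 23.994; 23.994^1.522 ≈ 126.07 hPa.
P_c = 1011 − 126.07 = 884.93 ≈ 885 hPa.

885 hPa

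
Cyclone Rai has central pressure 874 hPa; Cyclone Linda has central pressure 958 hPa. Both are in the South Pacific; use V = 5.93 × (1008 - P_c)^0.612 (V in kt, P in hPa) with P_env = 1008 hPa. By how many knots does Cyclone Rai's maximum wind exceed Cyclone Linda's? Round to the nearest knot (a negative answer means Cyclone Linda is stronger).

54 kt

Cyclone Rai: ΔP = 134; V ≈ 5.93 × 134^0.612 ≈ 118.81 kt.
Cyclone Linda: ΔP = 50; V ≈ 5.93 × 50^0.612 ≈ 64.99 kt.
Difference ≈ 118.81 − 64.99 = 53.82 → 54 kt.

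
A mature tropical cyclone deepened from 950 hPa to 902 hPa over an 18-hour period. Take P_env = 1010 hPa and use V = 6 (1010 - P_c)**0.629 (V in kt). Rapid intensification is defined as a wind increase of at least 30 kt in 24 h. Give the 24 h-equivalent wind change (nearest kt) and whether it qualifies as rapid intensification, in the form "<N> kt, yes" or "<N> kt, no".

V₁: ΔP = 60, V ≈ 6 × 60^0.629 ≈ 78.81 kt.
V₂: ΔP = 108, V ≈ 6 × 108^0.629 ≈ 114.07 kt.
ΔV over 18 h = 35.26 kt → 24 h equivalent = 35.26 × 24/18 ≈ 47.01 kt.
47 kt ≥ 30 kt ⇒ rapid intensification.

47 kt, yes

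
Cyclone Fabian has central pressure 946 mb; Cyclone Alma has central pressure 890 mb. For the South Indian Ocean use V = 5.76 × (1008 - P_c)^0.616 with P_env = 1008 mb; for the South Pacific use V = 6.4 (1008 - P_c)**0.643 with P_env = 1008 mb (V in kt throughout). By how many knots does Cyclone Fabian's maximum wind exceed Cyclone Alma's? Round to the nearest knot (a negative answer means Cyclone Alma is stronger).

-64 kt

Cyclone Fabian: ΔP = 62; V ≈ 5.76 × 62^0.616 ≈ 73.20 kt.
Cyclone Alma: ΔP = 118; V ≈ 6.4 × 118^0.643 ≈ 137.53 kt.
Difference ≈ 73.20 − 137.53 = -64.33 → -64 kt.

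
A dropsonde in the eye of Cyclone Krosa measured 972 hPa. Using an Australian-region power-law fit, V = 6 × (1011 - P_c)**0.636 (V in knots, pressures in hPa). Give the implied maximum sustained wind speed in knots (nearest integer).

62 kt

ΔP = 1011 − 972 = 39 hPa.
39^0.636 ≈ 10.278.
V ≈ 6 × 10.278 ≈ 61.7 kt.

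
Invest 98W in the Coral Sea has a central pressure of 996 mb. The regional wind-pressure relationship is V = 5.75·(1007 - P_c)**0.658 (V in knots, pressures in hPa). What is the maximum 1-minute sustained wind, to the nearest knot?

28 kt

ΔP = 1007 − 996 = 11 mb.
11^0.658 ≈ 4.844.
V ≈ 5.75 × 4.844 ≈ 27.9 kt.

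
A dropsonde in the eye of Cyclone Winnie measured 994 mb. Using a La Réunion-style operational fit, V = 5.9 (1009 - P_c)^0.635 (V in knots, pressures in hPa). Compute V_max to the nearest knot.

33 kt

ΔP = 1009 − 994 = 15 mb.
15^0.635 ≈ 5.582.
V ≈ 5.9 × 5.582 ≈ 32.9 kt.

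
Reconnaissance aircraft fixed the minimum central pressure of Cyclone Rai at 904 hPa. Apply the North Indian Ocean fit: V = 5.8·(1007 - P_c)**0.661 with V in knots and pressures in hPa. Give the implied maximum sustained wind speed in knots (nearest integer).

124 kt

ΔP = 1007 − 904 = 103 hPa.
103^0.661 ≈ 21.404.
V ≈ 5.8 × 21.404 ≈ 124.1 kt.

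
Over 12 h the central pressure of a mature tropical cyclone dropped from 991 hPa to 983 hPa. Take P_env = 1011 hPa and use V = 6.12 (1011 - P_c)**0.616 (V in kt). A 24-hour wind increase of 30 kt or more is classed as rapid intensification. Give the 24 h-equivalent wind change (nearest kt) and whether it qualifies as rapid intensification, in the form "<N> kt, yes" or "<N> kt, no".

18 kt, no

V₁: ΔP = 20, V ≈ 6.12 × 20^0.616 ≈ 38.74 kt.
V₂: ΔP = 28, V ≈ 6.12 × 28^0.616 ≈ 47.67 kt.
ΔV over 12 h = 8.93 kt → 24 h equivalent = 8.93 × 24/12 ≈ 17.86 kt.
18 kt < 30 kt ⇒ not rapid intensification.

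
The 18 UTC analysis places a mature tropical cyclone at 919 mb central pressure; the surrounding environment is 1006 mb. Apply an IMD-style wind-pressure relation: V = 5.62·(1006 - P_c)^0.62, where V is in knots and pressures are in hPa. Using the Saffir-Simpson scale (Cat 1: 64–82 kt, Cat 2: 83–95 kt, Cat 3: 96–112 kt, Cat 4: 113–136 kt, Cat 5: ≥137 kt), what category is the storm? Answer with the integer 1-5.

ΔP = 1006 − 919 = 87 mb.
V ≈ 5.62 × 87^0.62 = 5.62 × 15.94 ≈ 90 kt.
90 kt falls in the Category 2 band.

2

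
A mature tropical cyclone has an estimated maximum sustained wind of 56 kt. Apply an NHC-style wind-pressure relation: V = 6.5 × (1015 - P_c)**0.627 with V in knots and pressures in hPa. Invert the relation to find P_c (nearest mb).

984 mb

ΔP = (V / 6.5)^(1/0.627) = (56/6.5)^1.595.
56/6.5 = 8.615; 8.615^1.595 ≈ 31.02 mb.
P_c = 1015 − 31.02 = 983.98 ≈ 984 mb.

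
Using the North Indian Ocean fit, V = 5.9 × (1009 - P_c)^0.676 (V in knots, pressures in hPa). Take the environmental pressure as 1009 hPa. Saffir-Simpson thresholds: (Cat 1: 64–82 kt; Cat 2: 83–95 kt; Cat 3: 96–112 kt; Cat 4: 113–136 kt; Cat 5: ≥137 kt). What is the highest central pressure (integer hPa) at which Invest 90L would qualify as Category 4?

930 hPa

Category 4 begins at V = 113 kt.
Required ΔP = (113/5.9)^(1/0.676) = 19.153^1.479 ≈ 78.85 hPa.
P_c ≤ 1009 − 78.85 = 930.15, so the highest integer P_c is 930 hPa.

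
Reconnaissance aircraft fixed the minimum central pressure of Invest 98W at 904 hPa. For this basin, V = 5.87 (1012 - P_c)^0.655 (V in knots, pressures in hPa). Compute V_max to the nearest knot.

ΔP = 1012 − 904 = 108 hPa.
108^0.655 ≈ 21.473.
V ≈ 5.87 × 21.473 ≈ 126.0 kt.

126 kt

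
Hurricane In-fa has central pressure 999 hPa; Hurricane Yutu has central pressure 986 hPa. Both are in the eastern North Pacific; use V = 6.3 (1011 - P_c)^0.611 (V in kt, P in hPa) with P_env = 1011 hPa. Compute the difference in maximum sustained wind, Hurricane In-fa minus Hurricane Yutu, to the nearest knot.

-16 kt

Hurricane In-fa: ΔP = 12; V ≈ 6.3 × 12^0.611 ≈ 28.76 kt.
Hurricane Yutu: ΔP = 25; V ≈ 6.3 × 25^0.611 ≈ 45.03 kt.
Difference ≈ 28.76 − 45.03 = -16.27 → -16 kt.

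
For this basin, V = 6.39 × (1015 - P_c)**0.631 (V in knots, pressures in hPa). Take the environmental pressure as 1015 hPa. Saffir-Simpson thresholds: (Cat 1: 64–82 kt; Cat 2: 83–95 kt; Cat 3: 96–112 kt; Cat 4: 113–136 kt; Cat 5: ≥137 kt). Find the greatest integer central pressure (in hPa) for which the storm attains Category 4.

920 hPa

Category 4 begins at V = 113 kt.
Required ΔP = (113/6.39)^(1/0.631) = 17.684^1.585 ≈ 94.87 hPa.
P_c ≤ 1015 − 94.87 = 920.13, so the highest integer P_c is 920 hPa.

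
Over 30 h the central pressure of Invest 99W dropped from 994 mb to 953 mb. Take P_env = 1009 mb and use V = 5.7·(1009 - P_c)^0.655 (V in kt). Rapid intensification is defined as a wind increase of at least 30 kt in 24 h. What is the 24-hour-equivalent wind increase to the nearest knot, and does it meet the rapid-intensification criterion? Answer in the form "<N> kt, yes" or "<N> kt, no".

V₁: ΔP = 15, V ≈ 5.7 × 15^0.655 ≈ 33.59 kt.
V₂: ΔP = 56, V ≈ 5.7 × 56^0.655 ≈ 79.60 kt.
ΔV over 30 h = 46.01 kt → 24 h equivalent = 46.01 × 24/30 ≈ 36.81 kt.
37 kt ≥ 30 kt ⇒ rapid intensification.

37 kt, yes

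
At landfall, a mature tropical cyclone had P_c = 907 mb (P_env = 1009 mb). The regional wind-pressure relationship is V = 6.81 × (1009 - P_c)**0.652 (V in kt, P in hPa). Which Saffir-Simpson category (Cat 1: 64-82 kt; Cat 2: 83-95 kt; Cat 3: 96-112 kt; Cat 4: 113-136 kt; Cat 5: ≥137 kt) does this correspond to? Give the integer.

ΔP = 1009 − 907 = 102 mb.
V ≈ 6.81 × 102^0.652 = 6.81 × 20.40 ≈ 139 kt.
139 kt falls in the Category 5 band.

5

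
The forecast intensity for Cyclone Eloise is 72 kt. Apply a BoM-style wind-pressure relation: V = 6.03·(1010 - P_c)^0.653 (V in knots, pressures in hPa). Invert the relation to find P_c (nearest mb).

ΔP = (V / 6.03)^(1/0.653) = (72/6.03)^1.531.
72/6.03 = 11.940; 11.940^1.531 ≈ 44.60 mb.
P_c = 1010 − 44.60 = 965.40 ≈ 965 mb.

965 mb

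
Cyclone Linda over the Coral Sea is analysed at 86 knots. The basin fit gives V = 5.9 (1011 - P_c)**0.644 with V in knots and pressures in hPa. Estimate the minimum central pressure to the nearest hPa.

ΔP = (V / 5.9)^(1/0.644) = (86/5.9)^1.553.
86/5.9 = 14.576; 14.576^1.553 ≈ 64.11 hPa.
P_c = 1011 − 64.11 = 946.89 ≈ 947 hPa.

947 hPa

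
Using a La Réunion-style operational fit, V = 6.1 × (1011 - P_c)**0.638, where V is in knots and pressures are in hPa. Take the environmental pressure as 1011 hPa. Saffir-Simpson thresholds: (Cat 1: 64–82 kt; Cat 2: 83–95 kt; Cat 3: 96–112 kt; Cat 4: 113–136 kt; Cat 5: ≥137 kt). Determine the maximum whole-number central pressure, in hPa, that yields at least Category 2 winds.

951 hPa

Category 2 begins at V = 83 kt.
Required ΔP = (83/6.1)^(1/0.638) = 13.607^1.567 ≈ 59.85 hPa.
P_c ≤ 1011 − 59.85 = 951.15, so the highest integer P_c is 951 hPa.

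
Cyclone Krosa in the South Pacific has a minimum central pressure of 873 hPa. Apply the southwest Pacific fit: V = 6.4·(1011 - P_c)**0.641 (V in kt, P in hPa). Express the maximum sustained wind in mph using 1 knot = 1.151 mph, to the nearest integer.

ΔP = 1011 − 873 = 138 hPa.
V ≈ 6.4 × 138^0.641 = 6.4 × 23.532 ≈ 150.606 kt.
150.606 × 1.151 ≈ 173.35 mph → 173 mph.

173 mph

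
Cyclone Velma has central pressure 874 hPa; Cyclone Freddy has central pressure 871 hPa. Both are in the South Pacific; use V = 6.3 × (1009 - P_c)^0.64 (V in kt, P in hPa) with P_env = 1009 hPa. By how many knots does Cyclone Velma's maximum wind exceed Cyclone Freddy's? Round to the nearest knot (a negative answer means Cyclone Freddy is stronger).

Cyclone Velma: ΔP = 135; V ≈ 6.3 × 135^0.64 ≈ 145.46 kt.
Cyclone Freddy: ΔP = 138; V ≈ 6.3 × 138^0.64 ≈ 147.52 kt.
Difference ≈ 145.46 − 147.52 = -2.06 → -2 kt.

-2 kt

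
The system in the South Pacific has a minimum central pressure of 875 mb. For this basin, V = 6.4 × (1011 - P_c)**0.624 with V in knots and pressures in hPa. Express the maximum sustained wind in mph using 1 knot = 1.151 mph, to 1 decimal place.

ΔP = 1011 − 875 = 136 mb.
V ≈ 6.4 × 136^0.624 = 6.4 × 21.445 ≈ 137.249 kt.
137.249 × 1.151 ≈ 157.97 mph → 158.0 mph.

158.0 mph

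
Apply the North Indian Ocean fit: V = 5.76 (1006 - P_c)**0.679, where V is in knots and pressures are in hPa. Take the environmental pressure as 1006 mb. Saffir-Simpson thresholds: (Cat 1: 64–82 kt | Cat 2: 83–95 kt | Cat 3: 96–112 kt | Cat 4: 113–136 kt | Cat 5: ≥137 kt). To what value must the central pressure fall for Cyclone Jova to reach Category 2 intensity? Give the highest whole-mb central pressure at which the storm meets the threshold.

955 mb

Category 2 begins at V = 83 kt.
Required ΔP = (83/5.76)^(1/0.679) = 14.410^1.473 ≈ 50.86 mb.
P_c ≤ 1006 − 50.86 = 955.14, so the highest integer P_c is 955 mb.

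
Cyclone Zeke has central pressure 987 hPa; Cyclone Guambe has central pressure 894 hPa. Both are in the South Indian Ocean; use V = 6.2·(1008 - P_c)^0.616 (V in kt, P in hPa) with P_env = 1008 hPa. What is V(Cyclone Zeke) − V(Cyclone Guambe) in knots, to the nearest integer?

Cyclone Zeke: ΔP = 21; V ≈ 6.2 × 21^0.616 ≈ 40.45 kt.
Cyclone Guambe: ΔP = 114; V ≈ 6.2 × 114^0.616 ≈ 114.67 kt.
Difference ≈ 40.45 − 114.67 = -74.22 → -74 kt.

-74 kt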